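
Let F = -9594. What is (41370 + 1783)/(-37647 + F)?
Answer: -43153/47241 ≈ -0.91346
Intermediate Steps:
(41370 + 1783)/(-37647 + F) = (41370 + 1783)/(-37647 - 9594) = 43153/(-47241) = 43153*(-1/47241) = -43153/47241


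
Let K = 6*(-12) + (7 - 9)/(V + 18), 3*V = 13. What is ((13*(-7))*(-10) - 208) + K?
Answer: 42204/67 ≈ 629.91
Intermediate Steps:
V = 13/3 (V = (1/3)*13 = 13/3 ≈ 4.3333)
K = -4830/67 (K = 6*(-12) + (7 - 9)/(13/3 + 18) = -72 - 2/67/3 = -72 - 2*3/67 = -72 - 6/67 = -4830/67 ≈ -72.090)
((13*(-7))*(-10) - 208) + K = ((13*(-7))*(-10) - 208) - 4830/67 = (-91*(-10) - 208) - 4830/67 = (910 - 208) - 4830/67 = 702 - 4830/67 = 42204/67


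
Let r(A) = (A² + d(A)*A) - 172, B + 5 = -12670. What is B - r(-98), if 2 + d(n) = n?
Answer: -31907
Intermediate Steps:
B = -12675 (B = -5 - 12670 = -12675)
d(n) = -2 + n
r(A) = -172 + A² + A*(-2 + A) (r(A) = (A² + (-2 + A)*A) - 172 = (A² + A*(-2 + A)) - 172 = -172 + A² + A*(-2 + A))
B - r(-98) = -12675 - (-172 - 2*(-98) + 2*(-98)²) = -12675 - (-172 + 196 + 2*9604) = -12675 - (-172 + 196 + 19208) = -12675 - 1*19232 = -12675 - 19232 = -31907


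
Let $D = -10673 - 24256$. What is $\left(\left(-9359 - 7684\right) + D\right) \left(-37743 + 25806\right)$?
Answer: $620389764$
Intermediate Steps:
$D = -34929$ ($D = -10673 - 24256 = -34929$)
$\left(\left(-9359 - 7684\right) + D\right) \left(-37743 + 25806\right) = \left(\left(-9359 - 7684\right) - 34929\right) \left(-37743 + 25806\right) = \left(\left(-9359 - 7684\right) - 34929\right) \left(-11937\right) = \left(-17043 - 34929\right) \left(-11937\right) = \left(-51972\right) \left(-11937\right) = 620389764$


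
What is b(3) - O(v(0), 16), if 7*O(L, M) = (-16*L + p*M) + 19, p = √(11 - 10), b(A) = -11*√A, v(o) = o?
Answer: -5 - 11*√3 ≈ -24.053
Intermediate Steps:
p = 1 (p = √1 = 1)
O(L, M) = 19/7 - 16*L/7 + M/7 (O(L, M) = ((-16*L + 1*M) + 19)/7 = ((-16*L + M) + 19)/7 = ((M - 16*L) + 19)/7 = (19 + M - 16*L)/7 = 19/7 - 16*L/7 + M/7)
b(3) - O(v(0), 16) = -11*√3 - (19/7 - 16/7*0 + (⅐)*16) = -11*√3 - (19/7 + 0 + 16/7) = -11*√3 - 1*5 = -11*√3 - 5 = -5 - 11*√3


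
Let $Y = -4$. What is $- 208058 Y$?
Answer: $832232$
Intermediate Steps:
$- 208058 Y = \left(-208058\right) \left(-4\right) = 832232$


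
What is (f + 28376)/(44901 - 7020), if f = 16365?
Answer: 44741/37881 ≈ 1.1811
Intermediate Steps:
(f + 28376)/(44901 - 7020) = (16365 + 28376)/(44901 - 7020) = 44741/37881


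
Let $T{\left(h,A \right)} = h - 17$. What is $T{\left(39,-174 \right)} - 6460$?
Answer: $-6438$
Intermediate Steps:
$T{\left(h,A \right)} = -17 + h$ ($T{\left(h,A \right)} = h - 17 = -17 + h$)
$T{\left(39,-174 \right)} - 6460 = \left(-17 + 39\right) - 6460 = 22 - 6460 = -6438$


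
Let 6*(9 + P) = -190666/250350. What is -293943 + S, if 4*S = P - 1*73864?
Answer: -938545972583/3004200 ≈ -3.1241e+5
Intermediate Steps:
P = -6854783/751050 (P = -9 + (-190666/250350)/6 = -9 + (-190666*1/250350)/6 = -9 + (⅙)*(-95333/125175) = -9 - 95333/751050 = -6854783/751050 ≈ -9.1269)
S = -55482411983/3004200 (S = (-6854783/751050 - 1*73864)/4 = (-6854783/751050 - 73864)/4 = (¼)*(-55482411983/751050) = -55482411983/3004200 ≈ -18468.)
-293943 + S = -293943 - 55482411983/3004200 = -938545972583/3004200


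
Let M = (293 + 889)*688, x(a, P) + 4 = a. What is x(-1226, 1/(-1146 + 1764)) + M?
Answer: 811986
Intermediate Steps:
x(a, P) = -4 + a
M = 813216 (M = 1182*688 = 813216)
x(-1226, 1/(-1146 + 1764)) + M = (-4 - 1226) + 813216 = -1230 + 813216 = 811986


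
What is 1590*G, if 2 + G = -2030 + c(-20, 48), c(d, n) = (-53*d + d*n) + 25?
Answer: -3032130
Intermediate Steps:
c(d, n) = 25 - 53*d + d*n
G = -1907 (G = -2 + (-2030 + (25 - 53*(-20) - 20*48)) = -2 + (-2030 + (25 + 1060 - 960)) = -2 + (-2030 + 125) = -2 - 1905 = -1907)
1590*G = 1590*(-1907) = -3032130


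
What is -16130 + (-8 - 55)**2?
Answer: -12161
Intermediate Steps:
-16130 + (-8 - 55)**2 = -16130 + (-63)**2 = -16130 + 3969 = -12161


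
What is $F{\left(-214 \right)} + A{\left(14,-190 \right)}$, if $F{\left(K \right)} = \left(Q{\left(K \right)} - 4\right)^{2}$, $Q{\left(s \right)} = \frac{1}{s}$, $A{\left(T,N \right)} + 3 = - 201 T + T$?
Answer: $- \frac{127631739}{45796} \approx -2787.0$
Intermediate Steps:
$A{\left(T,N \right)} = -3 - 200 T$ ($A{\left(T,N \right)} = -3 + \left(- 201 T + T\right) = -3 - 200 T$)
$F{\left(K \right)} = \left(-4 + \frac{1}{K}\right)^{2}$ ($F{\left(K \right)} = \left(\frac{1}{K} - 4\right)^{2} = \left(-4 + \frac{1}{K}\right)^{2}$)
$F{\left(-214 \right)} + A{\left(14,-190 \right)} = \frac{\left(-1 + 4 \left(-214\right)\right)^{2}}{45796} - 2803 = \frac{\left(-1 - 856\right)^{2}}{45796} - 2803 = \frac{\left(-857\right)^{2}}{45796} - 2803 = \frac{1}{45796} \cdot 734449 - 2803 = \frac{734449}{45796} - 2803 = - \frac{127631739}{45796}$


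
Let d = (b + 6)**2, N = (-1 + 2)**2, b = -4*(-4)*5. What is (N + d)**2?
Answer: 54715609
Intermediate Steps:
b = 80 (b = 16*5 = 80)
N = 1 (N = 1**2 = 1)
d = 7396 (d = (80 + 6)**2 = 86**2 = 7396)
(N + d)**2 = (1 + 7396)**2 = 7397**2 = 54715609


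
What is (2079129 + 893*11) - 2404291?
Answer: -315339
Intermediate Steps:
(2079129 + 893*11) - 2404291 = (2079129 + 9823) - 2404291 = 2088952 - 2404291 = -315339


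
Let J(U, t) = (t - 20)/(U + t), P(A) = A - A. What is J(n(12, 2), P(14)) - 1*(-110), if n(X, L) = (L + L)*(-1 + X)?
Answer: 1205/11 ≈ 109.55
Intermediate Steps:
P(A) = 0
n(X, L) = 2*L*(-1 + X) (n(X, L) = (2*L)*(-1 + X) = 2*L*(-1 + X))
J(U, t) = (-20 + t)/(U + t)
J(n(12, 2), P(14)) - 1*(-110) = (-20 + 0)/(2*2*(-1 + 12) + 0) - 1*(-110) = -20/(2*2*11 + 0) + 110 = -20/(44 + 0) + 110 = -20/44 + 110 = (1/44)*(-20) + 110 = -5/11 + 110 = 1205/11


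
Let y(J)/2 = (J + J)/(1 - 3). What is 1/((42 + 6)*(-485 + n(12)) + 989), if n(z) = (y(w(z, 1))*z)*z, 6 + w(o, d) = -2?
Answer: 1/88301 ≈ 1.1325e-5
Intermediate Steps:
w(o, d) = -8 (w(o, d) = -6 - 2 = -8)
y(J) = -2*J (y(J) = 2*((J + J)/(1 - 3)) = 2*((2*J)/(-2)) = 2*((2*J)*(-1/2)) = 2*(-J) = -2*J)
n(z) = 16*z**2 (n(z) = ((-2*(-8))*z)*z = (16*z)*z = 16*z**2)
1/((42 + 6)*(-485 + n(12)) + 989) = 1/((42 + 6)*(-485 + 16*12**2) + 989) = 1/(48*(-485 + 16*144) + 989) = 1/(48*(-485 + 2304) + 989) = 1/(48*1819 + 989) = 1/(87312 + 989) = 1/88301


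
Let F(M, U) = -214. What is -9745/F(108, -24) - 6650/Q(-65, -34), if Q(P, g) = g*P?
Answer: 2011335/47294 ≈ 42.528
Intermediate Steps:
Q(P, g) = P*g
-9745/F(108, -24) - 6650/Q(-65, -34) = -9745/(-214) - 6650/((-65*(-34))) = -9745*(-1/214) - 6650/2210 = 9745/214 - 6650*1/2210 = 9745/214 - 665/221 = 2011335/47294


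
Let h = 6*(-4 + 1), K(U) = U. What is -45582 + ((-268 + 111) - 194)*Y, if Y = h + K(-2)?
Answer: -38562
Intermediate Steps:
h = -18 (h = 6*(-3) = -18)
Y = -20 (Y = -18 - 2 = -20)
-45582 + ((-268 + 111) - 194)*Y = -45582 + ((-268 + 111) - 194)*(-20) = -45582 + (-157 - 194)*(-20) = -45582 - 351*(-20) = -45582 + 7020 = -38562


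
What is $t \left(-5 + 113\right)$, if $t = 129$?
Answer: $13932$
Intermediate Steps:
$t \left(-5 + 113\right) = 129 \left(-5 + 113\right) = 129 \cdot 108 = 13932$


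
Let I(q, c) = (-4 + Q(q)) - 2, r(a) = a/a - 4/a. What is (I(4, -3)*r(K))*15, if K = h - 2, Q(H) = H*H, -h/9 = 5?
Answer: 7650/47 ≈ 162.77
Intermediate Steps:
h = -45 (h = -9*5 = -45)
Q(H) = H²
K = -47 (K = -45 - 2 = -47)
r(a) = 1 - 4/a
I(q, c) = -6 + q² (I(q, c) = (-4 + q²) - 2 = -6 + q²)
(I(4, -3)*r(K))*15 = ((-6 + 4²)*((-4 - 47)/(-47)))*15 = ((-6 + 16)*(-1/47*(-51)))*15 = (10*(51/47))*15 = (510/47)*15 = 7650/47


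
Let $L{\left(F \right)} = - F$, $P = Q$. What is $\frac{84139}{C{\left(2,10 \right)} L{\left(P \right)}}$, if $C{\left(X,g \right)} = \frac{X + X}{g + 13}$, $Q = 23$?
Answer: $- \frac{84139}{4} \approx -21035.0$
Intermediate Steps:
$P = 23$
$C{\left(X,g \right)} = \frac{2 X}{13 + g}$
$\frac{84139}{C{\left(2,10 \right)} L{\left(P \right)}} = \frac{84139}{2 \cdot 2 \frac{1}{13 + 10} \left(\left(-1\right) 23\right)} = \frac{84139}{2 \cdot 2 \cdot \frac{1}{23} \left(-23\right)} = \frac{84139}{\frac{4}{23} \left(-23\right)} = \frac{84139}{-4} = 84139 \left(- \frac{1}{4}\right) = - \frac{84139}{4}$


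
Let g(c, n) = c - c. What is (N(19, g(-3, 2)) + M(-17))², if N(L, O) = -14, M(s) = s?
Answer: 961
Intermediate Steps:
g(c, n) = 0
(N(19, g(-3, 2)) + M(-17))² = (-14 - 17)² = (-31)² = 961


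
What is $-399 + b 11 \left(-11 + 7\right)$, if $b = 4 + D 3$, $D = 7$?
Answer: $-1499$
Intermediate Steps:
$b = 25$ ($b = 4 + 7 \cdot 3 = 4 + 21 = 25$)
$-399 + b 11 \left(-11 + 7\right) = -399 + 25 \cdot 11 \left(-11 + 7\right) = -399 + 25 \cdot 11 \left(-4\right) = -399 + 25 \left(-44\right) = -399 - 1100 = -1499$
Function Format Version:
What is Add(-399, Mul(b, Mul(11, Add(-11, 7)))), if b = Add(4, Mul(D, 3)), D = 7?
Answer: -1499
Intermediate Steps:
b = 25 (b = Add(4, Mul(7, 3)) = Add(4, 21) = 25)
Add(-399, Mul(b, Mul(11, Add(-11, 7)))) = Add(-399, Mul(25, Mul(11, Add(-11, 7)))) = Add(-399, Mul(25, Mul(11, -4))) = Add(-399, Mul(25, -44)) = Add(-399, -1100) = -1499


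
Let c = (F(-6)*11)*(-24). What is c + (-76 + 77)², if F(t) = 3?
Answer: -791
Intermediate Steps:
c = -792 (c = (3*11)*(-24) = 33*(-24) = -792)
c + (-76 + 77)² = -792 + (-76 + 77)² = -792 + 1² = -792 + 1 = -791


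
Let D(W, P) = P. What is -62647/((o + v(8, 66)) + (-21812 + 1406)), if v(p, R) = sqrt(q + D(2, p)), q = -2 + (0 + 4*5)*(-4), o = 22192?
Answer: -55943771/1594935 + 62647*I*sqrt(74)/3189870 ≈ -35.076 + 0.16894*I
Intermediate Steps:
q = -82 (q = -2 + (0 + 20)*(-4) = -2 + 20*(-4) = -2 - 80 = -82)
v(p, R) = sqrt(-82 + p)
-62647/((o + v(8, 66)) + (-21812 + 1406)) = -62647/((22192 + sqrt(-82 + 8)) + (-21812 + 1406)) = -62647/((22192 + sqrt(-74)) - 20406) = -62647/((22192 + I*sqrt(74)) - 20406) = -62647/(1786 + I*sqrt(74))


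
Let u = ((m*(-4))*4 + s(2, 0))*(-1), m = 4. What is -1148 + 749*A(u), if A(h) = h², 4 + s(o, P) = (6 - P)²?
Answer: 765828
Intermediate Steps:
s(o, P) = -4 + (6 - P)²
u = 32 (u = ((4*(-4))*4 + (-4 + (-6 + 0)²))*(-1) = (-16*4 + (-4 + (-6)²))*(-1) = (-64 + (-4 + 36))*(-1) = (-64 + 32)*(-1) = -32*(-1) = 32)
-1148 + 749*A(u) = -1148 + 749*32² = -1148 + 749*1024 = -1148 + 766976 = 765828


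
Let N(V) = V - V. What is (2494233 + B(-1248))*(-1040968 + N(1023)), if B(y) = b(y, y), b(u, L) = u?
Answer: -2595117609480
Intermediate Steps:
B(y) = y
N(V) = 0
(2494233 + B(-1248))*(-1040968 + N(1023)) = (2494233 - 1248)*(-1040968 + 0) = 2492985*(-1040968) = -2595117609480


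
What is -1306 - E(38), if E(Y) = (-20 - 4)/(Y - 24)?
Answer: -9130/7 ≈ -1304.3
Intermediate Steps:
E(Y) = -24/(-24 + Y)
-1306 - E(38) = -1306 - (-24)/(-24 + 38) = -1306 - (-24)/14 = -1306 - 1*(-12/7) = -1306 + 12/7 = -9130/7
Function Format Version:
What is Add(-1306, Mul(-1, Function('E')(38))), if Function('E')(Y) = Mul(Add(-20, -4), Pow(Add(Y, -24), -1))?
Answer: Rational(-9130, 7) ≈ -1304.3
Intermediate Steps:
Function('E')(Y) = Mul(-24, Pow(Add(-24, Y), -1))
Add(-1306, Mul(-1, Function('E')(38))) = Add(-1306, Mul(-1, Mul(-24, Pow(Add(-24, 38), -1)))) = Add(-1306, Mul(-1, Mul(-24, Pow(14, -1)))) = Add(-1306, Mul(-1, Mul(-24, Rational(1, 14)))) = Add(-1306, Mul(-1, Rational(-12, 7))) = Add(-1306, Rational(12, 7)) = Rational(-9130, 7)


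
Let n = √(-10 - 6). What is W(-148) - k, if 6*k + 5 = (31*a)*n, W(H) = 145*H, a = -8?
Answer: -128755/6 + 496*I/3 ≈ -21459.0 + 165.33*I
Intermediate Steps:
n = 4*I (n = √(-16) = 4*I ≈ 4.0*I)
k = -⅚ - 496*I/3 (k = -⅚ + ((31*(-8))*(4*I))/6 = -⅚ + (-992*I)/6 = -⅚ - 496*I/3 ≈ -0.83333 - 165.33*I)
W(-148) - k = 145*(-148) - (-⅚ - 496*I/3) = -21460 + (⅚ + 496*I/3) = -128755/6 + 496*I/3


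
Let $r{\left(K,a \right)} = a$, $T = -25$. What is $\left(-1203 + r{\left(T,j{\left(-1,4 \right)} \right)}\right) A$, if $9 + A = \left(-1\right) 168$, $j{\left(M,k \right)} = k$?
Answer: $212223$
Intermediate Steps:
$A = -177$ ($A = -9 - 168 = -177$)
$\left(-1203 + r{\left(T,j{\left(-1,4 \right)} \right)}\right) A = \left(-1203 + 4\right) \left(-177\right) = \left(-1199\right) \left(-177\right) = 212223$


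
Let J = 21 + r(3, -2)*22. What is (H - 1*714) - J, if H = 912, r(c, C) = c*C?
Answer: 309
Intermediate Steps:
r(c, C) = C*c
J = -111 (J = 21 - 2*3*22 = 21 - 6*22 = 21 - 132 = -111)
(H - 1*714) - J = (912 - 1*714) - 1*(-111) = (912 - 714) + 111 = 198 + 111 = 309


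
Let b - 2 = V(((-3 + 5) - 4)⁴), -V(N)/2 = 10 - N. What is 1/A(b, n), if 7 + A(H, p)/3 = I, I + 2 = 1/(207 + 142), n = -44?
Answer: -349/9420 ≈ -0.037049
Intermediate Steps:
I = -697/349 (I = -2 + 1/(207 + 142) = -2 + 1/349 = -697/349 ≈ -1.9971)
V(N) = -20 + 2*N (V(N) = -2*(10 - N) = -20 + 2*N)
b = 14 (b = 2 + (-20 + 2*((-3 + 5) - 4)⁴) = 2 + (-20 + 2*(2 - 4)⁴) = 2 + (-20 + 2*(-2)⁴) = 2 + (-20 + 2*16) = 2 + (-20 + 32) = 2 + 12 = 14)
A(H, p) = -9420/349 (A(H, p) = -21 + 3*(-697/349) = -21 - 2091/349 = -9420/349)
1/A(b, n) = 1/(-9420/349) = -349/9420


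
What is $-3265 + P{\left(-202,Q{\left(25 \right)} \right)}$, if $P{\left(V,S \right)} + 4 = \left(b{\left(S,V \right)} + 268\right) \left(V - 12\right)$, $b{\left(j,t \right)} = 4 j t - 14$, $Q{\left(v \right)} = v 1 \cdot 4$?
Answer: $17233575$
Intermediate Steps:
$Q{\left(v \right)} = 4 v$ ($Q{\left(v \right)} = v 4 = 4 v$)
$b{\left(j,t \right)} = -14 + 4 j t$ ($b{\left(j,t \right)} = 4 j t - 14 = -14 + 4 j t$)
$P{\left(V,S \right)} = -4 + \left(-12 + V\right) \left(254 + 4 S V\right)$ ($P{\left(V,S \right)} = -4 + \left(\left(-14 + 4 S V\right) + 268\right) \left(V - 12\right) = -4 + \left(254 + 4 S V\right) \left(-12 + V\right) = -4 + \left(-12 + V\right) \left(254 + 4 S V\right)$)
$-3265 + P{\left(-202,Q{\left(25 \right)} \right)} = -3265 + \left(-3052 + 254 \left(-202\right) - 48 \cdot 4 \cdot 25 \left(-202\right) + 4 \cdot 4 \cdot 25 \left(-202\right)^{2}\right) = -3265 - \left(54360 - 16321600 - 969600\right) = -3265 + \left(-3052 - 51308 + 969600 + 16321600\right) = -3265 + 17236840 = 17233575$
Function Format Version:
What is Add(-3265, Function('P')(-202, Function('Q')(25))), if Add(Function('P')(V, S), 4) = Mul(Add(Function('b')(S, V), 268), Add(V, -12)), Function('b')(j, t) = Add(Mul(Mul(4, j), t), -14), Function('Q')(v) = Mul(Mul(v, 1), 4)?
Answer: 17233575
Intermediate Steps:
Function('Q')(v) = Mul(4, v) (Function('Q')(v) = Mul(v, 4) = Mul(4, v))
Function('b')(j, t) = Add(-14, Mul(4, j, t)) (Function('b')(j, t) = Add(Mul(4, j, t), -14) = Add(-14, Mul(4, j, t)))
Function('P')(V, S) = Add(-4, Mul(Add(-12, V), Add(254, Mul(4, S, V)))) (Function('P')(V, S) = Add(-4, Mul(Add(Add(-14, Mul(4, S, V)), 268), Add(V, -12))) = Add(-4, Mul(Add(254, Mul(4, S, V)), Add(-12, V))) = Add(-4, Mul(Add(-12, V), Add(254, Mul(4, S, V)))))
Add(-3265, Function('P')(-202, Function('Q')(25))) = Add(-3265, Add(-3052, Mul(254, -202), Mul(-48, Mul(4, 25), -202), Mul(4, Mul(4, 25), Pow(-202, 2)))) = Add(-3265, Add(-3052, -51308, Mul(-48, 100, -202), Mul(4, 100, 40804))) = Add(-3265, Add(-3052, -51308, 969600, 16321600)) = Add(-3265, 17236840) = 17233575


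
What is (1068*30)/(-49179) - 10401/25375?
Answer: -441508593/415972375 ≈ -1.0614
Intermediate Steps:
(1068*30)/(-49179) - 10401/25375 = 32040*(-1/49179) - 10401*1/25375 = -10680/16393 - 10401/25375 = -441508593/415972375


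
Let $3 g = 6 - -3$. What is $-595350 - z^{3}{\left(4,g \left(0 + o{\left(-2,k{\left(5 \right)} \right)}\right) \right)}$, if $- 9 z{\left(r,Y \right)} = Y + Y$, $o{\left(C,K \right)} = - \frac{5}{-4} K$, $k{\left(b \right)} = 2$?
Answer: $- \frac{16074325}{27} \approx -5.9535 \cdot 10^{5}$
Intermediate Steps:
$o{\left(C,K \right)} = \frac{5 K}{4}$ ($o{\left(C,K \right)} = \left(-5\right) \left(- \frac{1}{4}\right) K = \frac{5 K}{4}$)
$g = 3$ ($g = \frac{6 - -3}{3} = \frac{6 + 3}{3} = \frac{1}{3} \cdot 9 = 3$)
$z{\left(r,Y \right)} = - \frac{2 Y}{9}$ ($z{\left(r,Y \right)} = - \frac{Y + Y}{9} = - \frac{2 Y}{9}$)
$-595350 - z^{3}{\left(4,g \left(0 + o{\left(-2,k{\left(5 \right)} \right)}\right) \right)} = -595350 - \left(- \frac{2 \cdot 3 \left(0 + \frac{5}{4} \cdot 2\right)}{9}\right)^{3} = -595350 - \left(- \frac{2 \cdot 3 \left(0 + \frac{5}{2}\right)}{9}\right)^{3} = -595350 - \left(- \frac{2 \cdot 3 \cdot \frac{5}{2}}{9}\right)^{3} = -595350 - \left(\left(- \frac{2}{9}\right) \frac{15}{2}\right)^{3} = -595350 - \left(- \frac{5}{3}\right)^{3} = -595350 - - \frac{125}{27} = -595350 + \frac{125}{27} = - \frac{16074325}{27}$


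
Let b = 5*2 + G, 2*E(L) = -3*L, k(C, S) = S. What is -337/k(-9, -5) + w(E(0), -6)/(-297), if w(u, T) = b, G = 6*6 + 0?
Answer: 99859/1485 ≈ 67.245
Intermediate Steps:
E(L) = -3*L/2 (E(L) = (-3*L)/2 = -3*L/2)
G = 36 (G = 36 + 0 = 36)
b = 46 (b = 5*2 + 36 = 10 + 36 = 46)
w(u, T) = 46
-337/k(-9, -5) + w(E(0), -6)/(-297) = -337/(-5) + 46/(-297) = -337*(-⅕) + 46*(-1/297) = 337/5 - 46/297 = 99859/1485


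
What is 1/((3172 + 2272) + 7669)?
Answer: 1/13113 ≈ 7.6260e-5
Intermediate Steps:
1/((3172 + 2272) + 7669) = 1/(5444 + 7669) = 1/13113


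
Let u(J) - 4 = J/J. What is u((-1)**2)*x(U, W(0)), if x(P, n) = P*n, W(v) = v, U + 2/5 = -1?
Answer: 0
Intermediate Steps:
u(J) = 5 (u(J) = 4 + J/J = 4 + 1 = 5)
U = -7/5 (U = -2/5 - 1 = -7/5 ≈ -1.4000)
u((-1)**2)*x(U, W(0)) = 5*(-7/5*0) = 5*0 = 0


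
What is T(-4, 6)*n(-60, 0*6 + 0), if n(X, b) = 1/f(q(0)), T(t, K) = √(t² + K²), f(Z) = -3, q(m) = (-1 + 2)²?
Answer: -2*√13/3 ≈ -2.4037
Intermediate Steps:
q(m) = 1 (q(m) = 1² = 1)
T(t, K) = √(K² + t²)
n(X, b) = -⅓ (n(X, b) = 1/(-3) = -⅓)
T(-4, 6)*n(-60, 0*6 + 0) = √(6² + (-4)²)*(-⅓) = √(36 + 16)*(-⅓) = √52*(-⅓) = (2*√13)*(-⅓) = -2*√13/3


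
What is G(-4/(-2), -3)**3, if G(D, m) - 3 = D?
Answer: 125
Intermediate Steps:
G(D, m) = 3 + D
G(-4/(-2), -3)**3 = (3 - 4/(-2))**3 = (3 - 4*(-1/2))**3 = (3 + 2)**3 = 5**3 = 125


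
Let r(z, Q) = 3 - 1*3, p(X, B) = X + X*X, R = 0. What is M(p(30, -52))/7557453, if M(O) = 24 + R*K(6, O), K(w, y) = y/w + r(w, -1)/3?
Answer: 8/2519151 ≈ 3.1757e-6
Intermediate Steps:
p(X, B) = X + X**2
r(z, Q) = 0 (r(z, Q) = 3 - 3 = 0)
K(w, y) = y/w (K(w, y) = y/w + 0/3 = y/w + 0*(1/3) = y/w + 0 = y/w)
M(O) = 24 (M(O) = 24 + 0*(O/6) = 24 + 0 = 24)
M(p(30, -52))/7557453 = 24/7557453 = 24*(1/7557453) = 8/2519151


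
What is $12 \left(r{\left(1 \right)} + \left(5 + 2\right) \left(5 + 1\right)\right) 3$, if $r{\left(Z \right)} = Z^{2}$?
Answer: $1548$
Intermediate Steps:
$12 \left(r{\left(1 \right)} + \left(5 + 2\right) \left(5 + 1\right)\right) 3 = 12 \left(1^{2} + \left(5 + 2\right) \left(5 + 1\right)\right) 3 = 12 \left(1 + 7 \cdot 6\right) 3 = 12 \left(1 + 42\right) 3 = 12 \cdot 43 \cdot 3 = 12 \cdot 129 = 1548$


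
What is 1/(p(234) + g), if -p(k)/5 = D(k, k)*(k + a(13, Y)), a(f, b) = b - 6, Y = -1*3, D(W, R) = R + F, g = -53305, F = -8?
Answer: -1/307555 ≈ -3.2515e-6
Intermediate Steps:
D(W, R) = -8 + R (D(W, R) = R - 8 = -8 + R)
Y = -3
a(f, b) = -6 + b
p(k) = -5*(-9 + k)*(-8 + k) (p(k) = -5*(-8 + k)*(k + (-6 - 3)) = -5*(-8 + k)*(k - 9) = -5*(-8 + k)*(-9 + k) = -5*(-9 + k)*(-8 + k))
1/(p(234) + g) = 1/(-5*(-9 + 234)*(-8 + 234) - 53305) = 1/(-5*225*226 - 53305) = 1/(-254250 - 53305) = 1/(-307555) = -1/307555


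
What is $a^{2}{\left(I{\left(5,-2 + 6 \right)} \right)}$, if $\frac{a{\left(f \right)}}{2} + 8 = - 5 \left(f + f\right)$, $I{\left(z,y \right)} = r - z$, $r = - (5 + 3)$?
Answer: $59536$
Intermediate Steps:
$r = -8$ ($r = \left(-1\right) 8 = -8$)
$I{\left(z,y \right)} = -8 - z$
$a{\left(f \right)} = -16 - 20 f$ ($a{\left(f \right)} = -16 + 2 \left(- 5 \left(f + f\right)\right) = -16 + 2 \left(- 5 \cdot 2 f\right) = -16 + 2 \left(- 10 f\right) = -16 - 20 f$)
$a^{2}{\left(I{\left(5,-2 + 6 \right)} \right)} = \left(-16 - 20 \left(-8 - 5\right)\right)^{2} = \left(-16 - -260\right)^{2} = \left(-16 + 260\right)^{2} = 244^{2} = 59536$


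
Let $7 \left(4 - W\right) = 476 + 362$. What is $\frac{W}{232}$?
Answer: $- \frac{405}{812} \approx -0.49877$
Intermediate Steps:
$W = - \frac{810}{7}$ ($W = 4 - \frac{476 + 362}{7} = 4 - \frac{838}{7} = - \frac{810}{7} \approx -115.71$)
$\frac{W}{232} = - \frac{810}{7 \cdot 232} = \left(- \frac{810}{7}\right) \frac{1}{232} = - \frac{405}{812}$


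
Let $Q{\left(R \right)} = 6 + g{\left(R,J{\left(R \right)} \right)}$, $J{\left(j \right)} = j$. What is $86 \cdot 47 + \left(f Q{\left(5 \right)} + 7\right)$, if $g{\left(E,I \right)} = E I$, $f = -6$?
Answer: $3863$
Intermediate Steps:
$Q{\left(R \right)} = 6 + R^{2}$ ($Q{\left(R \right)} = 6 + R R = 6 + R^{2}$)
$86 \cdot 47 + \left(f Q{\left(5 \right)} + 7\right) = 86 \cdot 47 + \left(- 6 \left(6 + 5^{2}\right) + 7\right) = 4042 + \left(- 6 \left(6 + 25\right) + 7\right) = 4042 + \left(\left(-6\right) 31 + 7\right) = 4042 + \left(-186 + 7\right) = 4042 - 179 = 3863$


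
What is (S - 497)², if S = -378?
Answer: 765625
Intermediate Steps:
(S - 497)² = (-378 - 497)² = (-875)² = 765625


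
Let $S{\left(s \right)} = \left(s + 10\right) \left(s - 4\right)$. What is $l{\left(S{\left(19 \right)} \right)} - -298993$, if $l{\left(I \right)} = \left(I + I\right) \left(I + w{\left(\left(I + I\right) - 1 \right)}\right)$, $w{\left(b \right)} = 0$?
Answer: $677443$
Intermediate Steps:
$S{\left(s \right)} = \left(-4 + s\right) \left(10 + s\right)$ ($S{\left(s \right)} = \left(10 + s\right) \left(-4 + s\right) = \left(-4 + s\right) \left(10 + s\right)$)
$l{\left(I \right)} = 2 I^{2}$ ($l{\left(I \right)} = \left(I + I\right) \left(I + 0\right) = 2 I I = 2 I^{2}$)
$l{\left(S{\left(19 \right)} \right)} - -298993 = 2 \left(-40 + 19^{2} + 6 \cdot 19\right)^{2} - -298993 = 2 \left(-40 + 361 + 114\right)^{2} + 298993 = 2 \cdot 435^{2} + 298993 = 2 \cdot 189225 + 298993 = 378450 + 298993 = 677443$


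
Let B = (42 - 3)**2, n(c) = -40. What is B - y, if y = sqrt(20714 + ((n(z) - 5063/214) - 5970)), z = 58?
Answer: 1521 - sqrt(672300902)/214 ≈ 1399.8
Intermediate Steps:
y = sqrt(672300902)/214 (y = sqrt(20714 + ((-40 - 5063/214) - 5970)) = sqrt(20714 + (-13623/214 - 5970)) = sqrt(20714 - 1291203/214) = sqrt(3141593/214) = sqrt(672300902)/214 ≈ 121.16)
B = 1521 (B = 39**2 = 1521)
B - y = 1521 - sqrt(672300902)/214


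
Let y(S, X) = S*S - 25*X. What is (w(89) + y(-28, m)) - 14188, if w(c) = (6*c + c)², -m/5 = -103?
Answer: 361850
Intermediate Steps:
m = 515 (m = -5*(-103) = 515)
y(S, X) = S² - 25*X
w(c) = 49*c² (w(c) = (7*c)² = 49*c²)
(w(89) + y(-28, m)) - 14188 = (49*89² + ((-28)² - 25*515)) - 14188 = (49*7921 + (784 - 12875)) - 14188 = (388129 - 12091) - 14188 = 376038 - 14188 = 361850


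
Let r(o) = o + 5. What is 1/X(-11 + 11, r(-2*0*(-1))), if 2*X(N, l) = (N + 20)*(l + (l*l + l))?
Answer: 1/350 ≈ 0.0028571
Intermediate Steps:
r(o) = 5 + o
X(N, l) = (20 + N)*(l**2 + 2*l)/2 (X(N, l) = ((N + 20)*(l + (l*l + l)))/2 = ((20 + N)*(l + (l**2 + l)))/2 = ((20 + N)*(l + (l + l**2)))/2 = ((20 + N)*(l**2 + 2*l))/2 = (20 + N)*(l**2 + 2*l)/2)
1/X(-11 + 11, r(-2*0*(-1))) = 1/((5 - 2*0*(-1))*(40 + 2*(-11 + 11) + 20*(5 - 2*0*(-1)) + (-11 + 11)*(5 - 2*0*(-1)))/2) = 1/((5 + 0*(-1))*(40 + 2*0 + 20*(5 + 0*(-1)) + 0*(5 + 0*(-1)))/2) = 1/((5 + 0)*(40 + 0 + 20*(5 + 0) + 0*(5 + 0))/2) = 1/((1/2)*5*(40 + 0 + 20*5 + 0*5)) = 1/((1/2)*5*(40 + 0 + 100 + 0)) = 1/((1/2)*5*140) = 1/350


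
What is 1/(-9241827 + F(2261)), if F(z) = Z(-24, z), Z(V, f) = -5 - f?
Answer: -1/9244093 ≈ -1.0818e-7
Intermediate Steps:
F(z) = -5 - z
1/(-9241827 + F(2261)) = 1/(-9241827 + (-5 - 1*2261)) = 1/(-9241827 + (-5 - 2261)) = 1/(-9241827 - 2266) = 1/(-9244093) = -1/9244093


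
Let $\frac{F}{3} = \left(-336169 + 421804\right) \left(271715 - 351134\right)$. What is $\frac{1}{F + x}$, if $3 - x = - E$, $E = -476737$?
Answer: $- \frac{1}{20403614929} \approx -4.9011 \cdot 10^{-11}$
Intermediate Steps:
$x = -476734$ ($x = 3 - \left(-1\right) \left(-476737\right) = 3 - 476737 = -476734$)
$F = -20403138195$ ($F = 3 \left(-336169 + 421804\right) \left(271715 - 351134\right) = 3 \cdot 85635 \left(-79419\right) = 3 \left(-6801046065\right) = -20403138195$)
$\frac{1}{F + x} = \frac{1}{-20403138195 - 476734} = \frac{1}{-20403614929} = - \frac{1}{20403614929}$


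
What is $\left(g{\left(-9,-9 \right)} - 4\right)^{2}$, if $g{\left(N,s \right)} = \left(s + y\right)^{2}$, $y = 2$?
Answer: $2025$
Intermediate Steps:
$g{\left(N,s \right)} = \left(2 + s\right)^{2}$ ($g{\left(N,s \right)} = \left(s + 2\right)^{2} = \left(2 + s\right)^{2}$)
$\left(g{\left(-9,-9 \right)} - 4\right)^{2} = \left(\left(2 - 9\right)^{2} - 4\right)^{2} = \left(\left(-7\right)^{2} - 4\right)^{2} = \left(49 - 4\right)^{2} = 45^{2} = 2025$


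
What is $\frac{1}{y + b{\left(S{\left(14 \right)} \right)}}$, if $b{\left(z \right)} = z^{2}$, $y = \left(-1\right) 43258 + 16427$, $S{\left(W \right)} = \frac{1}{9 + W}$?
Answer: $- \frac{529}{14193598} \approx -3.727 \cdot 10^{-5}$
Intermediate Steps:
$y = -26831$ ($y = -43258 + 16427 = -26831$)
$\frac{1}{y + b{\left(S{\left(14 \right)} \right)}} = \frac{1}{-26831 + \left(\frac{1}{9 + 14}\right)^{2}} = \frac{1}{-26831 + \left(\frac{1}{23}\right)^{2}} = \frac{1}{-26831 + \frac{1}{529}} = \frac{1}{- \frac{14193598}{529}} = - \frac{529}{14193598}$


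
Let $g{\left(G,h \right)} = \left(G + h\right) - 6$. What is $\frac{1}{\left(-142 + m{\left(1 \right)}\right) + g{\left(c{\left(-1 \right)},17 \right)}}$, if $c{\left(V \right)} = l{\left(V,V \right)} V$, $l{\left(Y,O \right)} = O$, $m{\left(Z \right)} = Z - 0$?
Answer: $- \frac{1}{129} \approx -0.0077519$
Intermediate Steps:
$m{\left(Z \right)} = Z$ ($m{\left(Z \right)} = Z + 0 = Z$)
$c{\left(V \right)} = V^{2}$ ($c{\left(V \right)} = V V = V^{2}$)
$g{\left(G,h \right)} = -6 + G + h$
$\frac{1}{\left(-142 + m{\left(1 \right)}\right) + g{\left(c{\left(-1 \right)},17 \right)}} = \frac{1}{\left(-142 + 1\right) + \left(-6 + \left(-1\right)^{2} + 17\right)} = \frac{1}{-141 + \left(-6 + 1 + 17\right)} = \frac{1}{-141 + 12} = \frac{1}{-129} = - \frac{1}{129}$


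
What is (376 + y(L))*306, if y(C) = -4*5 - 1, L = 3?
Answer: 108630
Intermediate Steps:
y(C) = -21 (y(C) = -20 - 1 = -21)
(376 + y(L))*306 = (376 - 21)*306 = 355*306 = 108630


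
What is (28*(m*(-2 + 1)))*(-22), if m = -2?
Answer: -1232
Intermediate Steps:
(28*(m*(-2 + 1)))*(-22) = (28*(-2*(-2 + 1)))*(-22) = (28*(-2*(-1)))*(-22) = (28*2)*(-22) = 56*(-22) = -1232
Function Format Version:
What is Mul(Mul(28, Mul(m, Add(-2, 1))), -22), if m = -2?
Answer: -1232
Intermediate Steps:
Mul(Mul(28, Mul(m, Add(-2, 1))), -22) = Mul(Mul(28, Mul(-2, Add(-2, 1))), -22) = Mul(Mul(28, Mul(-2, -1)), -22) = Mul(Mul(28, 2), -22) = Mul(56, -22) = -1232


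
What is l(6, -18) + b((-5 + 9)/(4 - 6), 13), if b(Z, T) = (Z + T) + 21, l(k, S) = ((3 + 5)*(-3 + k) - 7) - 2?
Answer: 47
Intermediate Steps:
l(k, S) = -33 + 8*k (l(k, S) = (8*(-3 + k) - 7) - 2 = ((-24 + 8*k) - 7) - 2 = (-31 + 8*k) - 2 = -33 + 8*k)
b(Z, T) = 21 + T + Z (b(Z, T) = (T + Z) + 21 = 21 + T + Z)
l(6, -18) + b((-5 + 9)/(4 - 6), 13) = (-33 + 8*6) + (21 + 13 + (-5 + 9)/(4 - 6)) = (-33 + 48) + (21 + 13 + 4/(-2)) = 15 + (21 + 13 + 4*(-1/2)) = 15 + (21 + 13 - 2) = 15 + 32 = 47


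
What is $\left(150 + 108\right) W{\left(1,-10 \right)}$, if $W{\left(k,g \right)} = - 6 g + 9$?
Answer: $17802$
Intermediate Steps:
$W{\left(k,g \right)} = 9 - 6 g$
$\left(150 + 108\right) W{\left(1,-10 \right)} = \left(150 + 108\right) \left(9 - -60\right) = 258 \left(9 + 60\right) = 258 \cdot 69 = 17802$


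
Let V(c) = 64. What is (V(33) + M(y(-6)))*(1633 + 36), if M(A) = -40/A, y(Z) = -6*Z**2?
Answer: 2892377/27 ≈ 1.0713e+5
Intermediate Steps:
(V(33) + M(y(-6)))*(1633 + 36) = (64 - 40/((-6*(-6)**2)))*(1633 + 36) = (64 - 40/((-6*36)))*1669 = (64 - 40/(-216))*1669 = (64 - 40*(-1/216))*1669 = (64 + 5/27)*1669 = (1733/27)*1669 = 2892377/27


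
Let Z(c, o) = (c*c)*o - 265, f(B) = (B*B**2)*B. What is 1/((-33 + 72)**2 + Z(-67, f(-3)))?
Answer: 1/364865 ≈ 2.7407e-6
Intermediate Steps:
f(B) = B**4 (f(B) = B**3*B = B**4)
Z(c, o) = -265 + o*c**2 (Z(c, o) = c**2*o - 265 = o*c**2 - 265 = -265 + o*c**2)
1/((-33 + 72)**2 + Z(-67, f(-3))) = 1/((-33 + 72)**2 + (-265 + (-3)**4*(-67)**2)) = 1/(39**2 + (-265 + 81*4489)) = 1/(1521 + (-265 + 363609)) = 1/(1521 + 363344) = 1/364865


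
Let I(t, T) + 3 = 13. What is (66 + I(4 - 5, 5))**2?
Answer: 5776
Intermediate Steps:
I(t, T) = 10 (I(t, T) = -3 + 13 = 10)
(66 + I(4 - 5, 5))**2 = (66 + 10)**2 = 76**2 = 5776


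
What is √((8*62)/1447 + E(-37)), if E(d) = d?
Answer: I*√76753221/1447 ≈ 6.0545*I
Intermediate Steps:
√((8*62)/1447 + E(-37)) = √((8*62)/1447 - 37) = √(496*(1/1447) - 37) = √(496/1447 - 37) = √(-53043/1447) = I*√76753221/1447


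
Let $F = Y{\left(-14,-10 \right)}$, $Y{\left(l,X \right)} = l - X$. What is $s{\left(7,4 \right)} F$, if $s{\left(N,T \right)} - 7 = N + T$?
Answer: $-72$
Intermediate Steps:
$F = -4$ ($F = -14 - -10 = -14 + 10 = -4$)
$s{\left(N,T \right)} = 7 + N + T$ ($s{\left(N,T \right)} = 7 + \left(N + T\right) = 7 + N + T$)
$s{\left(7,4 \right)} F = \left(7 + 7 + 4\right) \left(-4\right) = 18 \left(-4\right) = -72$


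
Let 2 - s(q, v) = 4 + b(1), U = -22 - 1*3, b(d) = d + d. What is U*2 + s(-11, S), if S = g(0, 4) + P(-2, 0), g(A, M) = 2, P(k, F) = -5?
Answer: -54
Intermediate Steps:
b(d) = 2*d
U = -25 (U = -22 - 3 = -25)
S = -3 (S = 2 - 5 = -3)
s(q, v) = -4 (s(q, v) = 2 - (4 + 2*1) = 2 - (4 + 2) = 2 - 1*6 = 2 - 6 = -4)
U*2 + s(-11, S) = -25*2 - 4 = -50 - 4 = -54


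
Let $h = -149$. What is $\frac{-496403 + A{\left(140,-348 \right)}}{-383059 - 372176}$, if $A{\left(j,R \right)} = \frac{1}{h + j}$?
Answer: $\frac{4467628}{6797115} \approx 0.65728$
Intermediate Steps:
$A{\left(j,R \right)} = \frac{1}{-149 + j}$
$\frac{-496403 + A{\left(140,-348 \right)}}{-383059 - 372176} = \frac{-496403 + \frac{1}{-149 + 140}}{-383059 - 372176} = \frac{-496403 + \frac{1}{-9}}{-755235} = \left(-496403 - \frac{1}{9}\right) \left(- \frac{1}{755235}\right) = \left(- \frac{4467628}{9}\right) \left(- \frac{1}{755235}\right) = \frac{4467628}{6797115}$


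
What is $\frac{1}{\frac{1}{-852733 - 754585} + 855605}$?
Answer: $\frac{1607318}{1375229317389} \approx 1.1688 \cdot 10^{-6}$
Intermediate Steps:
$\frac{1}{\frac{1}{-852733 - 754585} + 855605} = \frac{1}{\frac{1}{-1607318} + 855605} = \frac{1}{- \frac{1}{1607318} + 855605} = \frac{1}{\frac{1375229317389}{1607318}} = \frac{1607318}{1375229317389}$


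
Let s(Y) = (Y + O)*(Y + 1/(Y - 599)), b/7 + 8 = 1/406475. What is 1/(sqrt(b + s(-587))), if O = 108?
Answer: 5*sqrt(2613273005549841708198)/135520895343777 ≈ 0.0018861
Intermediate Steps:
b = -22762593/406475 (b = -56 + 7/406475 = -22762593/406475 ≈ -56.000)
s(Y) = (108 + Y)*(Y + 1/(-599 + Y)) (s(Y) = (Y + 108)*(Y + 1/(Y - 599)) = (108 + Y)*(Y + 1/(-599 + Y)))
1/(sqrt(b + s(-587))) = 1/(sqrt(-22762593/406475 + (108 + (-587)**3 - 64691*(-587) - 491*(-587)**2)/(-599 - 587))) = 1/(sqrt(-22762593/406475 + (108 - 202262003 + 37973617 - 491*344569)/(-1186))) = 1/(sqrt(-22762593/406475 - (108 - 202262003 + 37973617 - 169183379)/1186)) = 1/(sqrt(-22762593/406475 - 1/1186*(-333471657))) = 1/(sqrt(-22762593/406475 + 333471657/1186)) = 1/(sqrt(135520895343777/482079350)) = 1/(sqrt(2613273005549841708198)/96415870) = 5*sqrt(2613273005549841708198)/135520895343777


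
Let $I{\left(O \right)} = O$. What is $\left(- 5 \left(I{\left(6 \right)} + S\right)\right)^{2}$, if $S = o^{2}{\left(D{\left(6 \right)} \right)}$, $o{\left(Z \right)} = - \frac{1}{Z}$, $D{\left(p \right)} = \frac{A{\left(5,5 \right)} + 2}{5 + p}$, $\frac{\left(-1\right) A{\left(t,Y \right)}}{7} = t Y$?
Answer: $\frac{807257325625}{895745041} \approx 901.21$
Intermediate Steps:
$A{\left(t,Y \right)} = - 7 Y t$ ($A{\left(t,Y \right)} = - 7 t Y = - 7 Y t$)
$D{\left(p \right)} = - \frac{173}{5 + p}$ ($D{\left(p \right)} = \frac{\left(-7\right) 5 \cdot 5 + 2}{5 + p} = \frac{-175 + 2}{5 + p} = - \frac{173}{5 + p}$)
$S = \frac{121}{29929}$ ($S = \left(- \frac{1}{\left(-173\right) \frac{1}{5 + 6}}\right)^{2} = \left(- \frac{1}{\left(-173\right) \frac{1}{11}}\right)^{2} = \left(- \frac{1}{- \frac{173}{11}}\right)^{2} = \left(\left(-1\right) \left(- \frac{11}{173}\right)\right)^{2} = \left(\frac{11}{173}\right)^{2} = \frac{121}{29929} \approx 0.0040429$)
$\left(- 5 \left(I{\left(6 \right)} + S\right)\right)^{2} = \left(- 5 \left(6 + \frac{121}{29929}\right)\right)^{2} = \left(\left(-5\right) \frac{179695}{29929}\right)^{2} = \left(- \frac{898475}{29929}\right)^{2} = \frac{807257325625}{895745041}$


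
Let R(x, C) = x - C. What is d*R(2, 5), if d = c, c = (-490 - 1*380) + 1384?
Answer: -1542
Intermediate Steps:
c = 514 (c = (-490 - 380) + 1384 = -870 + 1384 = 514)
d = 514
d*R(2, 5) = 514*(2 - 1*5) = 514*(2 - 5) = 514*(-3) = -1542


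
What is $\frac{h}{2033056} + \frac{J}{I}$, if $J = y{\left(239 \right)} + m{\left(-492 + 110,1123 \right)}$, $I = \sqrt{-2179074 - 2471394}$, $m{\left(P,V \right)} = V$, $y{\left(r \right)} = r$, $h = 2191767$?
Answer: $\frac{2191767}{2033056} - \frac{227 i \sqrt{1162617}}{387539} \approx 1.0781 - 0.63158 i$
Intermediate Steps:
$I = 2 i \sqrt{1162617}$ ($I = \sqrt{-4650468} = 2 i \sqrt{1162617} \approx 2156.5 i$)
$J = 1362$ ($J = 239 + 1123 = 1362$)
$\frac{h}{2033056} + \frac{J}{I} = \frac{2191767}{2033056} + \frac{1362}{2 i \sqrt{1162617}} = 2191767 \cdot \frac{1}{2033056} + 1362 \left(- \frac{i \sqrt{1162617}}{2325234}\right) = \frac{2191767}{2033056} - \frac{227 i \sqrt{1162617}}{387539}$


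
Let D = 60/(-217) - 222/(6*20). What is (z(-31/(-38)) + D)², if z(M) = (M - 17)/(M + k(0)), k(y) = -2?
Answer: 22575964009/169520400 ≈ 133.18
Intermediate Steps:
z(M) = (-17 + M)/(-2 + M) (z(M) = (M - 17)/(M - 2) = (-17 + M)/(-2 + M))
D = -9229/4340 (D = 60*(-1/217) - 222/120 = -60/217 - 222*1/120 = -60/217 - 37/20 = -9229/4340 ≈ -2.1265)
(z(-31/(-38)) + D)² = ((-17 - 31/(-38))/(-2 - 31/(-38)) - 9229/4340)² = ((-17 - 31*(-1/38))/(-2 - 31*(-1/38)) - 9229/4340)² = ((-17 + 31/38)/(-2 + 31/38) - 9229/4340)² = (-615/38/(-45/38) - 9229/4340)² = (-38/45*(-615/38) - 9229/4340)² = (41/3 - 9229/4340)² = (150253/13020)² = 22575964009/169520400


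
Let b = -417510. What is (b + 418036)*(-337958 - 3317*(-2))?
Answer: -174276424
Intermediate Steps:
(b + 418036)*(-337958 - 3317*(-2)) = (-417510 + 418036)*(-337958 - 3317*(-2)) = 526*(-337958 + 6634) = 526*(-331324) = -174276424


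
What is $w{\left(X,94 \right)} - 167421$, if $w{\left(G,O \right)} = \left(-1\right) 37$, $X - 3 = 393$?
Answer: $-167458$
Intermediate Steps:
$X = 396$ ($X = 3 + 393 = 396$)
$w{\left(G,O \right)} = -37$
$w{\left(X,94 \right)} - 167421 = -37 - 167421 = -167458$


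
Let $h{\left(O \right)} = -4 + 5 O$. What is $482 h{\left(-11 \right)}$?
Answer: $-28438$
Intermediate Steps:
$482 h{\left(-11 \right)} = 482 \left(-4 + 5 \left(-11\right)\right) = 482 \left(-4 - 55\right) = 482 \left(-59\right) = -28438$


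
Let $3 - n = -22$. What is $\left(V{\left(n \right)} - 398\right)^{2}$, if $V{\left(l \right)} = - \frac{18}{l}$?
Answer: $\frac{99361024}{625} \approx 1.5898 \cdot 10^{5}$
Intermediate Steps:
$n = 25$ ($n = 3 - -22 = 3 + 22 = 25$)
$\left(V{\left(n \right)} - 398\right)^{2} = \left(- \frac{18}{25} - 398\right)^{2} = \left(- \frac{9968}{25}\right)^{2} = \frac{99361024}{625}$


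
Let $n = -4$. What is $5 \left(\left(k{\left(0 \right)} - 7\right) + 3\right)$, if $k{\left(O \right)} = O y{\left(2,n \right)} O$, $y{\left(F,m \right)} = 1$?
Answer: $-20$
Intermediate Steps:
$k{\left(O \right)} = O^{2}$ ($k{\left(O \right)} = O 1 O = O O = O^{2}$)
$5 \left(\left(k{\left(0 \right)} - 7\right) + 3\right) = 5 \left(\left(0^{2} - 7\right) + 3\right) = 5 \left(\left(0 - 7\right) + 3\right) = 5 \left(-7 + 3\right) = 5 \left(-4\right) = -20$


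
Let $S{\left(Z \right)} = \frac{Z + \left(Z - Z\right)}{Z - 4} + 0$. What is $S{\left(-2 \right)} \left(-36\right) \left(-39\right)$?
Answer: $468$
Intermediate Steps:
$S{\left(Z \right)} = \frac{Z}{-4 + Z}$ ($S{\left(Z \right)} = \frac{Z + 0}{-4 + Z} + 0 = \frac{Z}{-4 + Z} + 0 = \frac{Z}{-4 + Z}$)
$S{\left(-2 \right)} \left(-36\right) \left(-39\right) = - \frac{2}{-4 - 2} \left(-36\right) \left(-39\right) = - \frac{2}{-6} \left(-36\right) \left(-39\right) = \left(-2\right) \left(- \frac{1}{6}\right) \left(-36\right) \left(-39\right) = \frac{1}{3} \left(-36\right) \left(-39\right) = \left(-12\right) \left(-39\right) = 468$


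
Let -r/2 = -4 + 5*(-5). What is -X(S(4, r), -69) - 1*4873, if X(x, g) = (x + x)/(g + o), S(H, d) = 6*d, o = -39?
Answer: -43799/9 ≈ -4866.6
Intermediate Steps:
r = 58 (r = -2*(-4 + 5*(-5)) = -2*(-4 - 25) = -2*(-29) = 58)
X(x, g) = 2*x/(-39 + g) (X(x, g) = (x + x)/(g - 39) = (2*x)/(-39 + g) = 2*x/(-39 + g))
-X(S(4, r), -69) - 1*4873 = -2*6*58/(-39 - 69) - 1*4873 = -2*348/(-108) - 4873 = -2*348*(-1)/108 - 4873 = -1*(-58/9) - 4873 = 58/9 - 4873 = -43799/9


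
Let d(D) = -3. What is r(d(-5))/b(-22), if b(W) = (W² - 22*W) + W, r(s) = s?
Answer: -3/946 ≈ -0.0031712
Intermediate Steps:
b(W) = W² - 21*W
r(d(-5))/b(-22) = -3*(-1/(22*(-21 - 22))) = -3/((-22*(-43))) = -3/946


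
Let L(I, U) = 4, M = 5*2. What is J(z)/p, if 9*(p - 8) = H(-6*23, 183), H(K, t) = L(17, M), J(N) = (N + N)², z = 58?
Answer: 30276/19 ≈ 1593.5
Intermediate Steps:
M = 10
J(N) = 4*N² (J(N) = (2*N)² = 4*N²)
H(K, t) = 4
p = 76/9 (p = 8 + (⅑)*4 = 8 + 4/9 = 76/9 ≈ 8.4444)
J(z)/p = (4*58²)/(76/9) = (4*3364)*(9/76) = 13456*(9/76) = 30276/19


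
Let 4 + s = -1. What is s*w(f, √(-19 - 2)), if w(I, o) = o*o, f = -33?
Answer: 105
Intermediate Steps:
s = -5 (s = -4 - 1 = -5)
w(I, o) = o²
s*w(f, √(-19 - 2)) = -5*(√(-19 - 2))² = -5*(√(-21))² = -5*(I*√21)² = -5*(-21) = 105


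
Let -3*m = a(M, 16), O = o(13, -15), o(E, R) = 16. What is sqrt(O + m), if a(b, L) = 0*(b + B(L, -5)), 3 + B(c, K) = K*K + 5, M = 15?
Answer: 4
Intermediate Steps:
O = 16
B(c, K) = 2 + K**2 (B(c, K) = -3 + (K*K + 5) = -3 + (K**2 + 5) = -3 + (5 + K**2) = 2 + K**2)
a(b, L) = 0 (a(b, L) = 0*(b + (2 + (-5)**2)) = 0*(b + (2 + 25)) = 0*(b + 27) = 0*(27 + b) = 0)
m = 0 (m = -1/3*0 = 0)
sqrt(O + m) = sqrt(16 + 0) = sqrt(16) = 4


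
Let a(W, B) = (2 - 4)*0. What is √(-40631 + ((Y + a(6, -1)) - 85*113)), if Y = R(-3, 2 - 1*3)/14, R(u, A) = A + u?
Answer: I*√2461578/7 ≈ 224.13*I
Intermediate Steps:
Y = -2/7 (Y = ((2 - 1*3) - 3)/14 = ((2 - 3) - 3)*(1/14) = (-1 - 3)*(1/14) = -4*1/14 = -2/7 ≈ -0.28571)
a(W, B) = 0 (a(W, B) = -2*0 = 0)
√(-40631 + ((Y + a(6, -1)) - 85*113)) = √(-40631 + ((-2/7 + 0) - 85*113)) = √(-40631 + (-2/7 - 9605)) = √(-40631 - 67237/7) = √(-351654/7) = I*√2461578/7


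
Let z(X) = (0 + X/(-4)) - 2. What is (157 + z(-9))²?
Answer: 395641/16 ≈ 24728.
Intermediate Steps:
z(X) = -2 - X/4 (z(X) = (0 + X*(-¼)) - 2 = (0 - X/4) - 2 = -X/4 - 2 = -2 - X/4)
(157 + z(-9))² = (157 + (-2 - ¼*(-9)))² = (157 + (-2 + 9/4))² = (157 + ¼)² = (629/4)² = 395641/16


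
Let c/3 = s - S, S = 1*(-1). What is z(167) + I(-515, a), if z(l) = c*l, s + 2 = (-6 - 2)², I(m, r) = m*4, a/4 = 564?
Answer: 29503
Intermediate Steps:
a = 2256 (a = 4*564 = 2256)
I(m, r) = 4*m
s = 62 (s = -2 + (-6 - 2)² = -2 + (-8)² = -2 + 64 = 62)
S = -1
c = 189 (c = 3*(62 - 1*(-1)) = 3*(62 + 1) = 3*63 = 189)
z(l) = 189*l
z(167) + I(-515, a) = 189*167 + 4*(-515) = 31563 - 2060 = 29503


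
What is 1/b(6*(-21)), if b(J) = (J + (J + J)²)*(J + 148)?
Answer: 1/1394316 ≈ 7.1720e-7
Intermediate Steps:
b(J) = (148 + J)*(J + 4*J²) (b(J) = (J + (2*J)²)*(148 + J) = (J + 4*J²)*(148 + J) = (148 + J)*(J + 4*J²))
1/b(6*(-21)) = 1/((6*(-21))*(148 + 4*(6*(-21))² + 593*(6*(-21)))) = 1/(-126*(148 + 4*(-126)² + 593*(-126))) = 1/(-126*(148 + 4*15876 - 74718)) = 1/(-126*(148 + 63504 - 74718)) = 1/(-126*(-11066)) = 1/1394316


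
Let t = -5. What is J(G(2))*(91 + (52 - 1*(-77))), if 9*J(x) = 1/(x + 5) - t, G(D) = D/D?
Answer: 3410/27 ≈ 126.30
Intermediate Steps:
G(D) = 1
J(x) = 5/9 + 1/(9*(5 + x)) (J(x) = (1/(x + 5) - 1*(-5))/9 = (1/(5 + x) + 5)/9 = (5 + 1/(5 + x))/9 = 5/9 + 1/(9*(5 + x)))
J(G(2))*(91 + (52 - 1*(-77))) = ((26 + 5*1)/(9*(5 + 1)))*(91 + (52 - 1*(-77))) = ((⅑)*(26 + 5)/6)*(91 + (52 + 77)) = ((⅑)*(⅙)*31)*(91 + 129) = (31/54)*220 = 3410/27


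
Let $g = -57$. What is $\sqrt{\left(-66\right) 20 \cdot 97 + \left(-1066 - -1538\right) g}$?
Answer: $24 i \sqrt{269} \approx 393.63 i$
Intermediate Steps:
$\sqrt{\left(-66\right) 20 \cdot 97 + \left(-1066 - -1538\right) g} = \sqrt{\left(-66\right) 20 \cdot 97 + \left(-1066 - -1538\right) \left(-57\right)} = \sqrt{\left(-1320\right) 97 + \left(-1066 + 1538\right) \left(-57\right)} = \sqrt{-128040 + 472 \left(-57\right)} = \sqrt{-128040 - 26904} = \sqrt{-154944} = 24 i \sqrt{269}$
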